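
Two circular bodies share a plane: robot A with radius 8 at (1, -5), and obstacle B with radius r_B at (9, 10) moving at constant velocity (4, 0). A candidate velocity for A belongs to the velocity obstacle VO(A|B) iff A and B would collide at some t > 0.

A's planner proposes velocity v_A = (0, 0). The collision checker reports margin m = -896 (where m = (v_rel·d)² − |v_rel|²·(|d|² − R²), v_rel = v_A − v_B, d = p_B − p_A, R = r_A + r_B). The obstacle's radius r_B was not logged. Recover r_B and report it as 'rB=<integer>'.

m = -896
d = (8, 15);  v_rel = (-4, 0),  |v_rel|² = 16
v_rel×d = (-4)·(15) − (0)·(8) = -60
since m = R²·16 − (-60)²:  R² = (3600 + -896) / 16 = 169
R = √169 = 13  ⇒  r_B = 13 − 8 = 5

rB=5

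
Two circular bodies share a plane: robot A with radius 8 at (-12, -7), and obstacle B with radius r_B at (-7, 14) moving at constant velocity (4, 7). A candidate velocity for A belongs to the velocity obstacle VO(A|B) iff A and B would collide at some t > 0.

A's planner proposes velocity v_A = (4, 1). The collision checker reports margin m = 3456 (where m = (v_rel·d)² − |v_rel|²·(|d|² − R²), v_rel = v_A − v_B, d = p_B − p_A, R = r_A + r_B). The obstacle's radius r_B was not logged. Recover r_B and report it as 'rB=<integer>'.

m = 3456
d = (5, 21);  v_rel = (0, -6),  |v_rel|² = 36
v_rel×d = (0)·(21) − (-6)·(5) = 30
since m = R²·36 − 30²:  R² = (900 + 3456) / 36 = 121
R = √121 = 11  ⇒  r_B = 11 − 8 = 3

rB=3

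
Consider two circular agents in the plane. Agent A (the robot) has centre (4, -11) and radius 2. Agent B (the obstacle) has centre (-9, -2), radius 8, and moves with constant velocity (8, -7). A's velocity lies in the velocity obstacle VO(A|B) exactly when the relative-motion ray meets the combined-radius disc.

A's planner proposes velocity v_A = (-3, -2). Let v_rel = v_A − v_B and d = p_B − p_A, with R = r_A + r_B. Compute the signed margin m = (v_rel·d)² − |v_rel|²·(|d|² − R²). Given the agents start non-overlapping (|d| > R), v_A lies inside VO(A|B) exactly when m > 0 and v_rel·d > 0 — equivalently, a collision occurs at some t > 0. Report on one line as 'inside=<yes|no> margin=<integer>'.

d = (-13, 9),  |d|² = 250;  R = 2+8 = 10,  c = 250−10² = 150
v_rel = (-11, 5),  |v_rel|² = 146;  v_rel·d = (-11)·(-13) + (5)·(9) = 188
146·t² − 376·t + 150 = 0  ⇒  m = 188² − 146·150 = 13444
m = 13444 > 0,  v_rel·d = 188 > 0  ⇒  inside

inside=yes margin=13444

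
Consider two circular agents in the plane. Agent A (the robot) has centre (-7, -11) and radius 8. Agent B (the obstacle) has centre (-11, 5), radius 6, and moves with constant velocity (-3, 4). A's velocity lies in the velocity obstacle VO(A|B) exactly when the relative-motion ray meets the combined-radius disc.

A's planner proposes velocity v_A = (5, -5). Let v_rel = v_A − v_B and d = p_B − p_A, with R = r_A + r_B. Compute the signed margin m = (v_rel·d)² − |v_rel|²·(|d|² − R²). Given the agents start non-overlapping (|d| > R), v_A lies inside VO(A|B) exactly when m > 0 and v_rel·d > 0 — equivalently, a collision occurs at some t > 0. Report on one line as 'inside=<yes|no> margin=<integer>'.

d = (-4, 16),  |d|² = 272;  R = 8+6 = 14,  c = 272−14² = 76
v_rel = (8, -9),  |v_rel|² = 145;  v_rel·d = (8)·(-4) + (-9)·(16) = -176
145·t² + 352·t + 76 = 0  ⇒  m = (-176)² − 145·76 = 19956
m = 19956 > 0,  v_rel·d = -176 < 0  ⇒  outside

inside=no margin=19956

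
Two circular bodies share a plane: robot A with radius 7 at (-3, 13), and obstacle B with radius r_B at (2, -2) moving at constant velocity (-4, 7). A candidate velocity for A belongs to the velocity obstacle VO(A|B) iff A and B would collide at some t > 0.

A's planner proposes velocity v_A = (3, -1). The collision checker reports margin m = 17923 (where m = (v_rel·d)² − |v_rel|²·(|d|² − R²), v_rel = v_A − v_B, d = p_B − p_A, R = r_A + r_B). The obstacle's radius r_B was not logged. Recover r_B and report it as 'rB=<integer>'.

m = 17923
d = (5, -15);  v_rel = (7, -8),  |v_rel|² = 113
v_rel×d = (7)·(-15) − (-8)·(5) = -65
since m = R²·113 − (-65)²:  R² = (4225 + 17923) / 113 = 196
R = √196 = 14  ⇒  r_B = 14 − 7 = 7

rB=7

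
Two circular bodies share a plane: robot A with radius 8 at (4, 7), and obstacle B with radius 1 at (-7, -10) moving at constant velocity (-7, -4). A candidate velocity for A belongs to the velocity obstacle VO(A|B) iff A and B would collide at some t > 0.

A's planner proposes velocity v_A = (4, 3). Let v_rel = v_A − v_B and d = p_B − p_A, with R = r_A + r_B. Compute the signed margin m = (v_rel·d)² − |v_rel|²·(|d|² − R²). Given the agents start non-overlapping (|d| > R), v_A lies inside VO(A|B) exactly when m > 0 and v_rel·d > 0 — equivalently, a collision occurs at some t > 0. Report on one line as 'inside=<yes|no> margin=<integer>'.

d = (-11, -17),  |d|² = 410;  R = 8+1 = 9,  c = 410−9² = 329
v_rel = (11, 7),  |v_rel|² = 170;  v_rel·d = (11)·(-11) + (7)·(-17) = -240
170·t² + 480·t + 329 = 0  ⇒  m = (-240)² − 170·329 = 1670
m = 1670 > 0,  v_rel·d = -240 < 0  ⇒  outside

inside=no margin=1670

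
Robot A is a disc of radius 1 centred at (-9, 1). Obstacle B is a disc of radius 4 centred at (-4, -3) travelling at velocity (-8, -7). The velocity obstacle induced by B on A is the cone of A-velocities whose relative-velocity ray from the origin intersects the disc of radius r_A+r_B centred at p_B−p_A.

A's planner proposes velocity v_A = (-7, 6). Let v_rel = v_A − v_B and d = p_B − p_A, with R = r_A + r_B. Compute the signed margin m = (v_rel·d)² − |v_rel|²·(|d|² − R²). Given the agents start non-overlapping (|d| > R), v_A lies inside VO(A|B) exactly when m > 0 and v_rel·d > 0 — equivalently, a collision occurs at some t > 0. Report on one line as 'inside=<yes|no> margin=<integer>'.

d = (5, -4),  |d|² = 41;  R = 1+4 = 5,  c = 41−5² = 16
v_rel = (1, 13),  |v_rel|² = 170;  v_rel·d = (1)·(5) + (13)·(-4) = -47
170·t² + 94·t + 16 = 0  ⇒  m = (-47)² − 170·16 = -511
m = -511 < 0,  v_rel·d = -47 < 0  ⇒  outside

inside=no margin=-511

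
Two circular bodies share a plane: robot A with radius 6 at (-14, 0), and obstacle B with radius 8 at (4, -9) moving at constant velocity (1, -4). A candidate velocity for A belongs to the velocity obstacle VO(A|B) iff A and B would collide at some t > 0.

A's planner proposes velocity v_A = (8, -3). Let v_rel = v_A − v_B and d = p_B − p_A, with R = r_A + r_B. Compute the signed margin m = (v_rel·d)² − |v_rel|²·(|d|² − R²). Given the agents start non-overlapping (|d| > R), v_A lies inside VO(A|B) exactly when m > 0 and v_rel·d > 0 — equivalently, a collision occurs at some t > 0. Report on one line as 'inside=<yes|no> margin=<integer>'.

d = (18, -9),  |d|² = 405;  R = 6+8 = 14,  c = 405−14² = 209
v_rel = (7, 1),  |v_rel|² = 50;  v_rel·d = (7)·(18) + (1)·(-9) = 117
50·t² − 234·t + 209 = 0  ⇒  m = 117² − 50·209 = 3239
m = 3239 > 0,  v_rel·d = 117 > 0  ⇒  inside

inside=yes margin=3239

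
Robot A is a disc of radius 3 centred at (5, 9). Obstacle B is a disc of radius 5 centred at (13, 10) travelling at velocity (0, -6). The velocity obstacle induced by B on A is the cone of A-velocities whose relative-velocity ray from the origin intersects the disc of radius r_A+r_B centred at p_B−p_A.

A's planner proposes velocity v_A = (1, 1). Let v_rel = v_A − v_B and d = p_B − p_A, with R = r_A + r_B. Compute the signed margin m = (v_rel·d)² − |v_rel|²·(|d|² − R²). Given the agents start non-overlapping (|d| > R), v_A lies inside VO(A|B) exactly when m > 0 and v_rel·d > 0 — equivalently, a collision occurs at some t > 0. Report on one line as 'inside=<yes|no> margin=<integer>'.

d = (8, 1),  |d|² = 65;  R = 3+5 = 8,  c = 65−8² = 1
v_rel = (1, 7),  |v_rel|² = 50;  v_rel·d = (1)·(8) + (7)·(1) = 15
50·t² − 30·t + 1 = 0  ⇒  m = 15² − 50·1 = 175
m = 175 > 0,  v_rel·d = 15 > 0  ⇒  inside

inside=yes margin=175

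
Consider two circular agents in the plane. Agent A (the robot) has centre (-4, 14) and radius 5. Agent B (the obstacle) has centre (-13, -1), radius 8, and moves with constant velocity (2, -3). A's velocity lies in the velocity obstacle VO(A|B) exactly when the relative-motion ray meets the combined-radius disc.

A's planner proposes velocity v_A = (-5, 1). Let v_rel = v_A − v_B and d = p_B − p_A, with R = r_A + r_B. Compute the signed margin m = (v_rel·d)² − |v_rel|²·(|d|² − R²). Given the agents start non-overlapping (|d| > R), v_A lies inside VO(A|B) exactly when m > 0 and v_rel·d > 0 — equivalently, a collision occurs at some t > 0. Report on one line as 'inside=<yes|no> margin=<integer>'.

d = (-9, -15),  |d|² = 306;  R = 5+8 = 13,  c = 306−13² = 137
v_rel = (-7, 4),  |v_rel|² = 65;  v_rel·d = (-7)·(-9) + (4)·(-15) = 3
65·t² − 6·t + 137 = 0  ⇒  m = 3² − 65·137 = -8896
m = -8896 < 0,  v_rel·d = 3 > 0  ⇒  outside

inside=no margin=-8896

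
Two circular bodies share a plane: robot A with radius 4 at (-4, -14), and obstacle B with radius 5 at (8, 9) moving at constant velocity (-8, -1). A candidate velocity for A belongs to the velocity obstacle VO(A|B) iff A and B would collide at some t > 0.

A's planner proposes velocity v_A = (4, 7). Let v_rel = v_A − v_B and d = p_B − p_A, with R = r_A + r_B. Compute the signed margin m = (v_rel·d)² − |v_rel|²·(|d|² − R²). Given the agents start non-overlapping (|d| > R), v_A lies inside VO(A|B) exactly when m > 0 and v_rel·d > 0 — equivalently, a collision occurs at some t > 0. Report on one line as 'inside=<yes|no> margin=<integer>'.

d = (12, 23),  |d|² = 673;  R = 4+5 = 9,  c = 673−9² = 592
v_rel = (12, 8),  |v_rel|² = 208;  v_rel·d = (12)·(12) + (8)·(23) = 328
208·t² − 656·t + 592 = 0  ⇒  m = 328² − 208·592 = -15552
m = -15552 < 0,  v_rel·d = 328 > 0  ⇒  outside

inside=no margin=-15552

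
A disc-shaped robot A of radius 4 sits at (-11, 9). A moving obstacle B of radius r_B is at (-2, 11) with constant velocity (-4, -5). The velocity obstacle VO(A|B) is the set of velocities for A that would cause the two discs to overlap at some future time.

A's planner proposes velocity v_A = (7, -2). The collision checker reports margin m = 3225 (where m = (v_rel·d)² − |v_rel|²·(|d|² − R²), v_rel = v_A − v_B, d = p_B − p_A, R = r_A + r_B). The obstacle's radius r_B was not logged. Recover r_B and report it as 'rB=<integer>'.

m = 3225
d = (9, 2);  v_rel = (11, 3),  |v_rel|² = 130
v_rel×d = (11)·(2) − (3)·(9) = -5
since m = R²·130 − (-5)²:  R² = (25 + 3225) / 130 = 25
R = √25 = 5  ⇒  r_B = 5 − 4 = 1

rB=1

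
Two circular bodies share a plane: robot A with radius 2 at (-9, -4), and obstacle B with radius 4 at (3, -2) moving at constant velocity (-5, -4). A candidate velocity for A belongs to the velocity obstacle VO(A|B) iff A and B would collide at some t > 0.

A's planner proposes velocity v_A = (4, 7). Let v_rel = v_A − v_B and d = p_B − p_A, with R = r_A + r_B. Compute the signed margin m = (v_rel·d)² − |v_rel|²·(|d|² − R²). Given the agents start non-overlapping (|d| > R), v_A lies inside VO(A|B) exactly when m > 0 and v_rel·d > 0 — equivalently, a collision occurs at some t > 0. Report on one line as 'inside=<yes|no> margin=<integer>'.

d = (12, 2),  |d|² = 148;  R = 2+4 = 6,  c = 148−6² = 112
v_rel = (9, 11),  |v_rel|² = 202;  v_rel·d = (9)·(12) + (11)·(2) = 130
202·t² − 260·t + 112 = 0  ⇒  m = 130² − 202·112 = -5724
m = -5724 < 0,  v_rel·d = 130 > 0  ⇒  outside

inside=no margin=-5724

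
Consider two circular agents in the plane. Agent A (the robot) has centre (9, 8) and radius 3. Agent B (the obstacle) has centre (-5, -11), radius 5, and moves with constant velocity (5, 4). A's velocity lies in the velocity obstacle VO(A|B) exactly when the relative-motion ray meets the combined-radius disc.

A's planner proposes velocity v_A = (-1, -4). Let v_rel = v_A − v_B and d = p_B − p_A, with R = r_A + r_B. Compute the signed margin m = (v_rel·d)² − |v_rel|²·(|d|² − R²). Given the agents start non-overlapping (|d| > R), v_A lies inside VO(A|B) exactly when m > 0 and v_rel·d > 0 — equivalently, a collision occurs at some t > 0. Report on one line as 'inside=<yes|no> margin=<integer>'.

d = (-14, -19),  |d|² = 557;  R = 3+5 = 8,  c = 557−8² = 493
v_rel = (-6, -8),  |v_rel|² = 100;  v_rel·d = (-6)·(-14) + (-8)·(-19) = 236
100·t² − 472·t + 493 = 0  ⇒  m = 236² − 100·493 = 6396
m = 6396 > 0,  v_rel·d = 236 > 0  ⇒  inside

inside=yes margin=6396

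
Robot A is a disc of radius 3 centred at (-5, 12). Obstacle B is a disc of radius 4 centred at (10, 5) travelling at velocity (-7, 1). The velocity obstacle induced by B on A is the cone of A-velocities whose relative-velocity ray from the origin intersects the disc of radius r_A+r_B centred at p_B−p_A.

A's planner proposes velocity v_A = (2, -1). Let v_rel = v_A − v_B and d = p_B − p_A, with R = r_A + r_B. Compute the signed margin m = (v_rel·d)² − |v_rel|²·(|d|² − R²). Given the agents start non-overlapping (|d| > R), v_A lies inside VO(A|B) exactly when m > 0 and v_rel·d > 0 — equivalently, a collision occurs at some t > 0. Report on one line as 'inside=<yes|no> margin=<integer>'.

d = (15, -7),  |d|² = 274;  R = 3+4 = 7,  c = 274−7² = 225
v_rel = (9, -2),  |v_rel|² = 85;  v_rel·d = (9)·(15) + (-2)·(-7) = 149
85·t² − 298·t + 225 = 0  ⇒  m = 149² − 85·225 = 3076
m = 3076 > 0,  v_rel·d = 149 > 0  ⇒  inside

inside=yes margin=3076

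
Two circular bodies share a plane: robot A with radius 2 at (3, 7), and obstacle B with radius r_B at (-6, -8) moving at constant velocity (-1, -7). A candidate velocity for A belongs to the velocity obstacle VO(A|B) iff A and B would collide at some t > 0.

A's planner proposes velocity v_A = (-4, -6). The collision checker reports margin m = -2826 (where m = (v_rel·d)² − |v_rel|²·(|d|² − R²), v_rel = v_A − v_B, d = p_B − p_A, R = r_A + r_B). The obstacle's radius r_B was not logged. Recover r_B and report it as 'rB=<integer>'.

m = -2826
d = (-9, -15);  v_rel = (-3, 1),  |v_rel|² = 10
v_rel×d = (-3)·(-15) − (1)·(-9) = 54
since m = R²·10 − 54²:  R² = (2916 + -2826) / 10 = 9
R = √9 = 3  ⇒  r_B = 3 − 2 = 1

rB=1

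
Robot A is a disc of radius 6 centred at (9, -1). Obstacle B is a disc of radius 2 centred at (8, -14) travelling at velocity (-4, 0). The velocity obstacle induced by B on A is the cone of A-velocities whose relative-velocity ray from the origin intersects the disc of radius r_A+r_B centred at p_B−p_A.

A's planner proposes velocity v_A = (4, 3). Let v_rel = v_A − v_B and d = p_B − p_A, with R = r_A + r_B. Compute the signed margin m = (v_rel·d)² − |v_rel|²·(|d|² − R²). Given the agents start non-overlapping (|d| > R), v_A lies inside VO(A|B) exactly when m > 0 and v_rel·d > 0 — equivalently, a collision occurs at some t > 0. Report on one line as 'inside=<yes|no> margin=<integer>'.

d = (-1, -13),  |d|² = 170;  R = 6+2 = 8,  c = 170−8² = 106
v_rel = (8, 3),  |v_rel|² = 73;  v_rel·d = (8)·(-1) + (3)·(-13) = -47
73·t² + 94·t + 106 = 0  ⇒  m = (-47)² − 73·106 = -5529
m = -5529 < 0,  v_rel·d = -47 < 0  ⇒  outside

inside=no margin=-5529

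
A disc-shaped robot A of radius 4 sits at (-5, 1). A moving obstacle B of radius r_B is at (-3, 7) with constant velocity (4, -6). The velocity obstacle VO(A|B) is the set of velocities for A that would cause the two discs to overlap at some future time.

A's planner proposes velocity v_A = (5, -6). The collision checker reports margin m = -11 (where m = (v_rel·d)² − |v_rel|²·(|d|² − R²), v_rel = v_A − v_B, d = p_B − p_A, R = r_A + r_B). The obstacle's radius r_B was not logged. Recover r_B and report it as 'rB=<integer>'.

m = -11
d = (2, 6);  v_rel = (1, 0),  |v_rel|² = 1
v_rel×d = (1)·(6) − (0)·(2) = 6
since m = R²·1 − 6²:  R² = (36 + -11) / 1 = 25
R = √25 = 5  ⇒  r_B = 5 − 4 = 1

rB=1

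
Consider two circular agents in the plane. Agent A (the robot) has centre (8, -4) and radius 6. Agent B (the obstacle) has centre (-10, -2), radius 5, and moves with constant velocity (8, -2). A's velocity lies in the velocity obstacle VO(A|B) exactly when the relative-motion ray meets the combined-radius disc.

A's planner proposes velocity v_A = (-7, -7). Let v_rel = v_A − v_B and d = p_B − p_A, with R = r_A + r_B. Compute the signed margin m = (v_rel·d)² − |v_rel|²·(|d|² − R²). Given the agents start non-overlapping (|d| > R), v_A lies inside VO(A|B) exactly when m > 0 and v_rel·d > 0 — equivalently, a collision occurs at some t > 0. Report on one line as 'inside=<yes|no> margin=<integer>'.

d = (-18, 2),  |d|² = 328;  R = 6+5 = 11,  c = 328−11² = 207
v_rel = (-15, -5),  |v_rel|² = 250;  v_rel·d = (-15)·(-18) + (-5)·(2) = 260
250·t² − 520·t + 207 = 0  ⇒  m = 260² − 250·207 = 15850
m = 15850 > 0,  v_rel·d = 260 > 0  ⇒  inside

inside=yes margin=15850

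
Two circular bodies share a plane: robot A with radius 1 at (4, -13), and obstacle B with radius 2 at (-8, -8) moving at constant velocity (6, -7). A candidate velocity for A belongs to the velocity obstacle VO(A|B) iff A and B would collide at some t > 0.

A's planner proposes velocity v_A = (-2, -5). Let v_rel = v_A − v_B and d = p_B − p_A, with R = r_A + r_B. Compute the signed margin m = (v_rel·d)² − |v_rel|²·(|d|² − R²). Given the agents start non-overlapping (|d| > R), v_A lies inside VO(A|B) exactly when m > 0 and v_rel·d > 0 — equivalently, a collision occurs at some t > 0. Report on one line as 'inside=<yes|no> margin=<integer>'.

d = (-12, 5),  |d|² = 169;  R = 1+2 = 3,  c = 169−3² = 160
v_rel = (-8, 2),  |v_rel|² = 68;  v_rel·d = (-8)·(-12) + (2)·(5) = 106
68·t² − 212·t + 160 = 0  ⇒  m = 106² − 68·160 = 356
m = 356 > 0,  v_rel·d = 106 > 0  ⇒  inside

inside=yes margin=356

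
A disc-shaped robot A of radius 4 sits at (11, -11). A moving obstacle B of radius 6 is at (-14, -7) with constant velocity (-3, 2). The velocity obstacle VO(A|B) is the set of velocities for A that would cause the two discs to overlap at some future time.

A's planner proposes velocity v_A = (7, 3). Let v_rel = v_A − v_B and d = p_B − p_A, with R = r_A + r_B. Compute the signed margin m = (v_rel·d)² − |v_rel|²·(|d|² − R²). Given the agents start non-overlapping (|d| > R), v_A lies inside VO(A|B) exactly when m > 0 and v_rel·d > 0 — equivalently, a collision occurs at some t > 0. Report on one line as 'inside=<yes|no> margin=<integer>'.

d = (-25, 4),  |d|² = 641;  R = 4+6 = 10,  c = 641−10² = 541
v_rel = (10, 1),  |v_rel|² = 101;  v_rel·d = (10)·(-25) + (1)·(4) = -246
101·t² + 492·t + 541 = 0  ⇒  m = (-246)² − 101·541 = 5875
m = 5875 > 0,  v_rel·d = -246 < 0  ⇒  outside

inside=no margin=5875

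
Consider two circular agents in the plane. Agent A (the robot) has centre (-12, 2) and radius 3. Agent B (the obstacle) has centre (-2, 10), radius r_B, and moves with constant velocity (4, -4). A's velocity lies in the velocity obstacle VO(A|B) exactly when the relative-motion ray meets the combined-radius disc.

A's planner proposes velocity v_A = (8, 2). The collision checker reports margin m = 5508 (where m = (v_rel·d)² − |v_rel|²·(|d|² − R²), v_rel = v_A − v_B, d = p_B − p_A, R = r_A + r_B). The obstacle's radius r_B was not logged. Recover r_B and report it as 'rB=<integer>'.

m = 5508
d = (10, 8);  v_rel = (4, 6),  |v_rel|² = 52
v_rel×d = (4)·(8) − (6)·(10) = -28
since m = R²·52 − (-28)²:  R² = (784 + 5508) / 52 = 121
R = √121 = 11  ⇒  r_B = 11 − 3 = 8

rB=8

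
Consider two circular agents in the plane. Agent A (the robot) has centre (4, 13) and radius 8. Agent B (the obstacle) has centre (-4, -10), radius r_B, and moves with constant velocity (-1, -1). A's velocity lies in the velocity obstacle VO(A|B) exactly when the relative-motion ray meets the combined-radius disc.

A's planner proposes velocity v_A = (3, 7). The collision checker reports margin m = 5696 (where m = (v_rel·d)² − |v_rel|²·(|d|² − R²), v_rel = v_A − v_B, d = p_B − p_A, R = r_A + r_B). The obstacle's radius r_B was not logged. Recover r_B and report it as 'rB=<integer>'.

m = 5696
d = (-8, -23);  v_rel = (4, 8),  |v_rel|² = 80
v_rel×d = (4)·(-23) − (8)·(-8) = -28
since m = R²·80 − (-28)²:  R² = (784 + 5696) / 80 = 81
R = √81 = 9  ⇒  r_B = 9 − 8 = 1

rB=1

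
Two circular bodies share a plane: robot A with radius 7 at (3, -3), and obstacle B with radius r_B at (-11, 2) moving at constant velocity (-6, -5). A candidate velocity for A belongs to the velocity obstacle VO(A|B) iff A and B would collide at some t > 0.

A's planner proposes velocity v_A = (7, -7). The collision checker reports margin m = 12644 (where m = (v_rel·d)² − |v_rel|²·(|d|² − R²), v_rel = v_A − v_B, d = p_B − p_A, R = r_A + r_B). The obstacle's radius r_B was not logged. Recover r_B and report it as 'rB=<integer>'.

m = 12644
d = (-14, 5);  v_rel = (13, -2),  |v_rel|² = 173
v_rel×d = (13)·(5) − (-2)·(-14) = 37
since m = R²·173 − 37²:  R² = (1369 + 12644) / 173 = 81
R = √81 = 9  ⇒  r_B = 9 − 7 = 2

rB=2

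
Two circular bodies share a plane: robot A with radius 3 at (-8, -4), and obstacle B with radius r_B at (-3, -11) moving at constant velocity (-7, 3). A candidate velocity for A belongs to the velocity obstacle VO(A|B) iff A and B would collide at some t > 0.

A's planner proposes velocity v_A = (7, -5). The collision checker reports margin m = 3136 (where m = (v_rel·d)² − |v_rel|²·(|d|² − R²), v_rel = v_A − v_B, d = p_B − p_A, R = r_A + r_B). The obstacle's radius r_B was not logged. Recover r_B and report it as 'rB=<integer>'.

m = 3136
d = (5, -7);  v_rel = (14, -8),  |v_rel|² = 260
v_rel×d = (14)·(-7) − (-8)·(5) = -58
since m = R²·260 − (-58)²:  R² = (3364 + 3136) / 260 = 25
R = √25 = 5  ⇒  r_B = 5 − 3 = 2

rB=2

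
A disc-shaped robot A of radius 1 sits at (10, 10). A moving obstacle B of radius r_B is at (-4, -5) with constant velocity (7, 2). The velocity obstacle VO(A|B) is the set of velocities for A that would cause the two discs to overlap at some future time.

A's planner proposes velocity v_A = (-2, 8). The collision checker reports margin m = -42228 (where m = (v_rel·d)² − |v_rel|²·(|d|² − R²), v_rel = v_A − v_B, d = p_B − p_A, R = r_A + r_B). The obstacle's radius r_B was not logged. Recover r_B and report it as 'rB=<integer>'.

m = -42228
d = (-14, -15);  v_rel = (-9, 6),  |v_rel|² = 117
v_rel×d = (-9)·(-15) − (6)·(-14) = 219
since m = R²·117 − 219²:  R² = (47961 + -42228) / 117 = 49
R = √49 = 7  ⇒  r_B = 7 − 1 = 6

rB=6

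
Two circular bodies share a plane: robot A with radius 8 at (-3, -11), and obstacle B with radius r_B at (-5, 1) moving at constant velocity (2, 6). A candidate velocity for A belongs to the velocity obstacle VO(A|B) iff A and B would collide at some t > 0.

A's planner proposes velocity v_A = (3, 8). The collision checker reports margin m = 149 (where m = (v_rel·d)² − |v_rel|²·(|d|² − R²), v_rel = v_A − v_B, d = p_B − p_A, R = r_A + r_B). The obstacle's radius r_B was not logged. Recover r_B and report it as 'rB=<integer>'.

m = 149
d = (-2, 12);  v_rel = (1, 2),  |v_rel|² = 5
v_rel×d = (1)·(12) − (2)·(-2) = 16
since m = R²·5 − 16²:  R² = (256 + 149) / 5 = 81
R = √81 = 9  ⇒  r_B = 9 − 8 = 1

rB=1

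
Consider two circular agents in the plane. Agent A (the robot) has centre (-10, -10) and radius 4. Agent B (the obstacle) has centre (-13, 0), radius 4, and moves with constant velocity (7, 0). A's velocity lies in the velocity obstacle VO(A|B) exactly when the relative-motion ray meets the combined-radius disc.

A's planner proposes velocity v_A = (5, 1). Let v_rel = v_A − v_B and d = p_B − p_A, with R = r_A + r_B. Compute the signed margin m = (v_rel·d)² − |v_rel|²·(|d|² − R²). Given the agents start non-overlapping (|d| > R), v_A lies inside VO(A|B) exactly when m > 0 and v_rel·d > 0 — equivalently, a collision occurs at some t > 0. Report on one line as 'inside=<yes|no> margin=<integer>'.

d = (-3, 10),  |d|² = 109;  R = 4+4 = 8,  c = 109−8² = 45
v_rel = (-2, 1),  |v_rel|² = 5;  v_rel·d = (-2)·(-3) + (1)·(10) = 16
5·t² − 32·t + 45 = 0  ⇒  m = 16² − 5·45 = 31
m = 31 > 0,  v_rel·d = 16 > 0  ⇒  inside

inside=yes margin=31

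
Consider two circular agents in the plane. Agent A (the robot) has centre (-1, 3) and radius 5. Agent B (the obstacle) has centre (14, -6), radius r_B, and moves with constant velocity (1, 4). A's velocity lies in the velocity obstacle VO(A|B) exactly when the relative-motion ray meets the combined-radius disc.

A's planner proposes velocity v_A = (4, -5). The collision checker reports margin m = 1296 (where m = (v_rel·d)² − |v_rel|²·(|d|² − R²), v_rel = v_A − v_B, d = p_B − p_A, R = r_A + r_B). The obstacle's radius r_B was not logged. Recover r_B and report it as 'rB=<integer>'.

m = 1296
d = (15, -9);  v_rel = (3, -9),  |v_rel|² = 90
v_rel×d = (3)·(-9) − (-9)·(15) = 108
since m = R²·90 − 108²:  R² = (11664 + 1296) / 90 = 144
R = √144 = 12  ⇒  r_B = 12 − 5 = 7

rB=7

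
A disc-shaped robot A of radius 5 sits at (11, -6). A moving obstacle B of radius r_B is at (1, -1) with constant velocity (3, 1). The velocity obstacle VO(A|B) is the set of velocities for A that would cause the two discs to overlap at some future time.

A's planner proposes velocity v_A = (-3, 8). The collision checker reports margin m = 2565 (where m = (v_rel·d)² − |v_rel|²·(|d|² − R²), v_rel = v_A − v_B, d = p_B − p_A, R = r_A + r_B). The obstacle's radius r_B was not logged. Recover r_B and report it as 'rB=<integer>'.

m = 2565
d = (-10, 5);  v_rel = (-6, 7),  |v_rel|² = 85
v_rel×d = (-6)·(5) − (7)·(-10) = 40
since m = R²·85 − 40²:  R² = (1600 + 2565) / 85 = 49
R = √49 = 7  ⇒  r_B = 7 − 5 = 2

rB=2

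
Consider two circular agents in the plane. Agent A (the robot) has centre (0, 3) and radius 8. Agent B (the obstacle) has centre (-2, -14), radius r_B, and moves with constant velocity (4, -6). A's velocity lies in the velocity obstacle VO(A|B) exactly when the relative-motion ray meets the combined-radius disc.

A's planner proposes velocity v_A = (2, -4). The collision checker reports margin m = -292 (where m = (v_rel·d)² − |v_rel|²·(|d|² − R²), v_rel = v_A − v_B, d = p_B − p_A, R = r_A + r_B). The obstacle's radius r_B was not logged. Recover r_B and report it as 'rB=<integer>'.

m = -292
d = (-2, -17);  v_rel = (-2, 2),  |v_rel|² = 8
v_rel×d = (-2)·(-17) − (2)·(-2) = 38
since m = R²·8 − 38²:  R² = (1444 + -292) / 8 = 144
R = √144 = 12  ⇒  r_B = 12 − 8 = 4

rB=4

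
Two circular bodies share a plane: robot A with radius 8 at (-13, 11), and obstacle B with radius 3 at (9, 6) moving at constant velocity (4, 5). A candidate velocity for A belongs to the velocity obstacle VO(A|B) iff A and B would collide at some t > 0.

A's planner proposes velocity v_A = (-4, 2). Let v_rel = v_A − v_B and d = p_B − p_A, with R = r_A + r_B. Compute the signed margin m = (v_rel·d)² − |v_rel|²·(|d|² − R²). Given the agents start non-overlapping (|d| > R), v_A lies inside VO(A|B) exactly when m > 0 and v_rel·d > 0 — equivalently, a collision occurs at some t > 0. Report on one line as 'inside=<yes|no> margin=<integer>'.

d = (22, -5),  |d|² = 509;  R = 8+3 = 11,  c = 509−11² = 388
v_rel = (-8, -3),  |v_rel|² = 73;  v_rel·d = (-8)·(22) + (-3)·(-5) = -161
73·t² + 322·t + 388 = 0  ⇒  m = (-161)² − 73·388 = -2403
m = -2403 < 0,  v_rel·d = -161 < 0  ⇒  outside

inside=no margin=-2403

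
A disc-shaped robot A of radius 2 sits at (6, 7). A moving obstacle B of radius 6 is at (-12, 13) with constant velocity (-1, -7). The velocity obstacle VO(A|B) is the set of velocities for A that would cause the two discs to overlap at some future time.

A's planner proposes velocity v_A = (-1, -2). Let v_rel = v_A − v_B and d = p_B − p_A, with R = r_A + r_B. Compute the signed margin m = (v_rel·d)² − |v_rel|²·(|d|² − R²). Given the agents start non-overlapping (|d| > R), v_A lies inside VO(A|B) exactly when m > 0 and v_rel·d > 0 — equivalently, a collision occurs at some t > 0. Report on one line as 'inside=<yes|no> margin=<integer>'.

d = (-18, 6),  |d|² = 360;  R = 2+6 = 8,  c = 360−8² = 296
v_rel = (0, 5),  |v_rel|² = 25;  v_rel·d = (0)·(-18) + (5)·(6) = 30
25·t² − 60·t + 296 = 0  ⇒  m = 30² − 25·296 = -6500
m = -6500 < 0,  v_rel·d = 30 > 0  ⇒  outside

inside=no margin=-6500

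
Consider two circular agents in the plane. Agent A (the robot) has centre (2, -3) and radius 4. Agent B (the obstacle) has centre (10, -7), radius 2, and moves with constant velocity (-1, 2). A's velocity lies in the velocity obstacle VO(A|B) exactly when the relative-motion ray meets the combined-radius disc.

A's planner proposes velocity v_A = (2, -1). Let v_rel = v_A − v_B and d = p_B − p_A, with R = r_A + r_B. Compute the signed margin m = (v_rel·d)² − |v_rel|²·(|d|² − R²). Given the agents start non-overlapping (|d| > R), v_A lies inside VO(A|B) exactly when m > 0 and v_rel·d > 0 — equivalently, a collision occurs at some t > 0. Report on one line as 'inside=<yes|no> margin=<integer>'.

d = (8, -4),  |d|² = 80;  R = 4+2 = 6,  c = 80−6² = 44
v_rel = (3, -3),  |v_rel|² = 18;  v_rel·d = (3)·(8) + (-3)·(-4) = 36
18·t² − 72·t + 44 = 0  ⇒  m = 36² − 18·44 = 504
m = 504 > 0,  v_rel·d = 36 > 0  ⇒  inside

inside=yes margin=504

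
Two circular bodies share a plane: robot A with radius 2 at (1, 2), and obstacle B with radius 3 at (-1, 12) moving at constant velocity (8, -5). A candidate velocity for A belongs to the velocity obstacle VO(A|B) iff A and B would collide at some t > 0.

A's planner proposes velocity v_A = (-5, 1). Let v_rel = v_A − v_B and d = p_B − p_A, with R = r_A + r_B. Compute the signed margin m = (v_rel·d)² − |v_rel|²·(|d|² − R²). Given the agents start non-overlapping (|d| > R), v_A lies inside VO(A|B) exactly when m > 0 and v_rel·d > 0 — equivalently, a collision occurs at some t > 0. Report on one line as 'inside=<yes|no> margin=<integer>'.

d = (-2, 10),  |d|² = 104;  R = 2+3 = 5,  c = 104−5² = 79
v_rel = (-13, 6),  |v_rel|² = 205;  v_rel·d = (-13)·(-2) + (6)·(10) = 86
205·t² − 172·t + 79 = 0  ⇒  m = 86² − 205·79 = -8799
m = -8799 < 0,  v_rel·d = 86 > 0  ⇒  outside

inside=no margin=-8799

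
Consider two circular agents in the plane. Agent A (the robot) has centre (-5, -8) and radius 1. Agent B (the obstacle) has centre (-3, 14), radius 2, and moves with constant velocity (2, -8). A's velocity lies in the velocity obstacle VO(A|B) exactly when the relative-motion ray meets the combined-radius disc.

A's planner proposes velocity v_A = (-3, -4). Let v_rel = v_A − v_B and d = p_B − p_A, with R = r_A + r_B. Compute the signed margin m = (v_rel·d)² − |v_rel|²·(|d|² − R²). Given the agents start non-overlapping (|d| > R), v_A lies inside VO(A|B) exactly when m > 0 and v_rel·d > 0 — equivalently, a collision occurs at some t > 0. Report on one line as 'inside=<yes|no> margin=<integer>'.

d = (2, 22),  |d|² = 488;  R = 1+2 = 3,  c = 488−3² = 479
v_rel = (-5, 4),  |v_rel|² = 41;  v_rel·d = (-5)·(2) + (4)·(22) = 78
41·t² − 156·t + 479 = 0  ⇒  m = 78² − 41·479 = -13555
m = -13555 < 0,  v_rel·d = 78 > 0  ⇒  outside

inside=no margin=-13555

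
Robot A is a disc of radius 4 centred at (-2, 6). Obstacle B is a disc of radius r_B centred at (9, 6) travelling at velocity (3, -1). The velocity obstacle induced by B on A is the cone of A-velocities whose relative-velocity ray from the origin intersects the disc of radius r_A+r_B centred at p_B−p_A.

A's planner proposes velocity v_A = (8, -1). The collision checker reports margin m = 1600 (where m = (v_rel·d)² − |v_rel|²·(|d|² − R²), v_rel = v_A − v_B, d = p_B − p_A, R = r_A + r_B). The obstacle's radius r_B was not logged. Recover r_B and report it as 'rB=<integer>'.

m = 1600
d = (11, 0);  v_rel = (5, 0),  |v_rel|² = 25
v_rel×d = (5)·(0) − (0)·(11) = 0
since m = R²·25 − 0²:  R² = (0 + 1600) / 25 = 64
R = √64 = 8  ⇒  r_B = 8 − 4 = 4

rB=4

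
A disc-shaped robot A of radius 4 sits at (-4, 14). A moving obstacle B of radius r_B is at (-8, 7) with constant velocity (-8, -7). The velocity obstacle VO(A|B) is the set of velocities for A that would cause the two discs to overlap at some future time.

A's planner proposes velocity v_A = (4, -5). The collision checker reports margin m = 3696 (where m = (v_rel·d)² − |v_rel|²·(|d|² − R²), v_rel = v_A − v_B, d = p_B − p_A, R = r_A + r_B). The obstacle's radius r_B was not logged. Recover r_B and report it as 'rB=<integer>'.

m = 3696
d = (-4, -7);  v_rel = (12, 2),  |v_rel|² = 148
v_rel×d = (12)·(-7) − (2)·(-4) = -76
since m = R²·148 − (-76)²:  R² = (5776 + 3696) / 148 = 64
R = √64 = 8  ⇒  r_B = 8 − 4 = 4

rB=4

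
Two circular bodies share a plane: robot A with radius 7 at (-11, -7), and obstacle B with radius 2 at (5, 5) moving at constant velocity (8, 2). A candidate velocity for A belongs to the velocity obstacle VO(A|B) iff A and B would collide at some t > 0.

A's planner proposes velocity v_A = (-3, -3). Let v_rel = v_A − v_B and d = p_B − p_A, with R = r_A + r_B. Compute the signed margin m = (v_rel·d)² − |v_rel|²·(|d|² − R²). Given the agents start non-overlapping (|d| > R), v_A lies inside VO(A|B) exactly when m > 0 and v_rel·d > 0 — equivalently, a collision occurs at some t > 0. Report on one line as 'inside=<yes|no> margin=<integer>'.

d = (16, 12),  |d|² = 400;  R = 7+2 = 9,  c = 400−9² = 319
v_rel = (-11, -5),  |v_rel|² = 146;  v_rel·d = (-11)·(16) + (-5)·(12) = -236
146·t² + 472·t + 319 = 0  ⇒  m = (-236)² − 146·319 = 9122
m = 9122 > 0,  v_rel·d = -236 < 0  ⇒  outside

inside=no margin=9122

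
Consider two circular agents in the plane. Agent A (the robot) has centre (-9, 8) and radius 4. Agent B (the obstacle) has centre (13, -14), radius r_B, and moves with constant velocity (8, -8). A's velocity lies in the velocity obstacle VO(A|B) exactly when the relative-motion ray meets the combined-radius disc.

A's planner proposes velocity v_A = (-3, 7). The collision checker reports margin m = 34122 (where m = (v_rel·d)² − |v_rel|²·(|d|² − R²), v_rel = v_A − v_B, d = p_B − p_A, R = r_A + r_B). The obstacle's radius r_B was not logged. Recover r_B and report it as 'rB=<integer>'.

m = 34122
d = (22, -22);  v_rel = (-11, 15),  |v_rel|² = 346
v_rel×d = (-11)·(-22) − (15)·(22) = -88
since m = R²·346 − (-88)²:  R² = (7744 + 34122) / 346 = 121
R = √121 = 11  ⇒  r_B = 11 − 4 = 7

rB=7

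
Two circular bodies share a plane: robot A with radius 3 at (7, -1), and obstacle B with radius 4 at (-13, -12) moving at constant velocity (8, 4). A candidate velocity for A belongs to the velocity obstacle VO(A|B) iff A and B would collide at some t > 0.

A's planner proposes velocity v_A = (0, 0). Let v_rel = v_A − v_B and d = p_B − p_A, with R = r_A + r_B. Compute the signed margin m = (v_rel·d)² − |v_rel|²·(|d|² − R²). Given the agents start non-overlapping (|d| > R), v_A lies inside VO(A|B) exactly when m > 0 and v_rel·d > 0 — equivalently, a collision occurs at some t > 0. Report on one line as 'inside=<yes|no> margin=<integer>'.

d = (-20, -11),  |d|² = 521;  R = 3+4 = 7,  c = 521−7² = 472
v_rel = (-8, -4),  |v_rel|² = 80;  v_rel·d = (-8)·(-20) + (-4)·(-11) = 204
80·t² − 408·t + 472 = 0  ⇒  m = 204² − 80·472 = 3856
m = 3856 > 0,  v_rel·d = 204 > 0  ⇒  inside

inside=yes margin=3856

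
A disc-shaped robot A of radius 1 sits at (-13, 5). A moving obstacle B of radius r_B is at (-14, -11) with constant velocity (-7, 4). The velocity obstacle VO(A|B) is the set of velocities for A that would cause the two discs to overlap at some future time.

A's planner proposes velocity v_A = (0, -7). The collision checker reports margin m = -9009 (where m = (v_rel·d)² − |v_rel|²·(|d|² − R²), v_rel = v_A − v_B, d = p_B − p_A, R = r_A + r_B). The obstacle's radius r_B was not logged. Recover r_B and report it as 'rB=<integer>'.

m = -9009
d = (-1, -16);  v_rel = (7, -11),  |v_rel|² = 170
v_rel×d = (7)·(-16) − (-11)·(-1) = -123
since m = R²·170 − (-123)²:  R² = (15129 + -9009) / 170 = 36
R = √36 = 6  ⇒  r_B = 6 − 1 = 5

rB=5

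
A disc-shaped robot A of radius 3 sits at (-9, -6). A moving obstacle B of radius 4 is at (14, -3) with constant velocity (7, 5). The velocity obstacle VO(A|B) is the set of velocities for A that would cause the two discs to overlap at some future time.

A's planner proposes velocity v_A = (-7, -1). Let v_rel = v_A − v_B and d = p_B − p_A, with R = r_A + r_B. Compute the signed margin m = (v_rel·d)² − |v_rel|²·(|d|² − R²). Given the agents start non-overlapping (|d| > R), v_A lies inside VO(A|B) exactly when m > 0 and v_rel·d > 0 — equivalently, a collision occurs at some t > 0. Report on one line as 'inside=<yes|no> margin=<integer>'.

d = (23, 3),  |d|² = 538;  R = 3+4 = 7,  c = 538−7² = 489
v_rel = (-14, -6),  |v_rel|² = 232;  v_rel·d = (-14)·(23) + (-6)·(3) = -340
232·t² + 680·t + 489 = 0  ⇒  m = (-340)² − 232·489 = 2152
m = 2152 > 0,  v_rel·d = -340 < 0  ⇒  outside

inside=no margin=2152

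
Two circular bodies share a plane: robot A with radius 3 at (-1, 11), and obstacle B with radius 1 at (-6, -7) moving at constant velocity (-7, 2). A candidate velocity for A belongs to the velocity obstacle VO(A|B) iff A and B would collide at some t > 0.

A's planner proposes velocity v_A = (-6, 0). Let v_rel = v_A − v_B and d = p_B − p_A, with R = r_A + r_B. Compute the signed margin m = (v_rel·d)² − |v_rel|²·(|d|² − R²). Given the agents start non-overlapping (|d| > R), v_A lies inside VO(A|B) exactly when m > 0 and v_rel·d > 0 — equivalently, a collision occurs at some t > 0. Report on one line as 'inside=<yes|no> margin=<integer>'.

d = (-5, -18),  |d|² = 349;  R = 3+1 = 4,  c = 349−4² = 333
v_rel = (1, -2),  |v_rel|² = 5;  v_rel·d = (1)·(-5) + (-2)·(-18) = 31
5·t² − 62·t + 333 = 0  ⇒  m = 31² − 5·333 = -704
m = -704 < 0,  v_rel·d = 31 > 0  ⇒  outside

inside=no margin=-704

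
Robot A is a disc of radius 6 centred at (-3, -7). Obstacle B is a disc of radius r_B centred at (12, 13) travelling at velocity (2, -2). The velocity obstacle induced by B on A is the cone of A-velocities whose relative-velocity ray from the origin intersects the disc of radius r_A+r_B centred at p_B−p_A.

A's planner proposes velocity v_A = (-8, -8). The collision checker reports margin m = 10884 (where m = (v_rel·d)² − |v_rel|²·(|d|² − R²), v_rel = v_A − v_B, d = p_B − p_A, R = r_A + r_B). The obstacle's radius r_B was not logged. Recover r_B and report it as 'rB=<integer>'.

m = 10884
d = (15, 20);  v_rel = (-10, -6),  |v_rel|² = 136
v_rel×d = (-10)·(20) − (-6)·(15) = -110
since m = R²·136 − (-110)²:  R² = (12100 + 10884) / 136 = 169
R = √169 = 13  ⇒  r_B = 13 − 6 = 7

rB=7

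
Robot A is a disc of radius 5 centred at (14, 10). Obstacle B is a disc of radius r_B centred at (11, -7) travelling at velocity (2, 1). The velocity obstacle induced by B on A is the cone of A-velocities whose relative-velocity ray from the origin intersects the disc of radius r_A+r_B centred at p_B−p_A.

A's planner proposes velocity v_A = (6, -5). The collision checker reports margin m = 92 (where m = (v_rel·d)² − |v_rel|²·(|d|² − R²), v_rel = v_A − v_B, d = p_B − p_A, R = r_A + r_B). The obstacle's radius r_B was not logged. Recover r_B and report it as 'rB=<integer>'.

m = 92
d = (-3, -17);  v_rel = (4, -6),  |v_rel|² = 52
v_rel×d = (4)·(-17) − (-6)·(-3) = -86
since m = R²·52 − (-86)²:  R² = (7396 + 92) / 52 = 144
R = √144 = 12  ⇒  r_B = 12 − 5 = 7

rB=7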